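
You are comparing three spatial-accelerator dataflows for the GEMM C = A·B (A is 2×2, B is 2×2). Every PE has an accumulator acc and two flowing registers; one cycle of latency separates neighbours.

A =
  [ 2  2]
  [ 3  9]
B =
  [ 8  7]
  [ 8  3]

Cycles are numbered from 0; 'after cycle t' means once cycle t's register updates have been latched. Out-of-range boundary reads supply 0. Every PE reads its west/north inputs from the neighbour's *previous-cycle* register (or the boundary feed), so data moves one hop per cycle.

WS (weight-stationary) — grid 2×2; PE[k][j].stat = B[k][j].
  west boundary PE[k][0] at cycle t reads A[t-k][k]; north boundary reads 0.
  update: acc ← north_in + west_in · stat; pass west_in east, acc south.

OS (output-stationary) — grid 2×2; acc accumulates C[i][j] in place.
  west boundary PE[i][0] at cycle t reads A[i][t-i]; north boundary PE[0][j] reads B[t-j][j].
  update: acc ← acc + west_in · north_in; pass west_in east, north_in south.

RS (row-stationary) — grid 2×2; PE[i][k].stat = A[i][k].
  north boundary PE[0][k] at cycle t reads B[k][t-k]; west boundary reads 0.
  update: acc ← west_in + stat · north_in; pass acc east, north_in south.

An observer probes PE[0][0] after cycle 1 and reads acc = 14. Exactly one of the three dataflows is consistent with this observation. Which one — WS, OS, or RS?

Under WS (2×2), PE[0][0]:
  c0 r0c0: 16 / 2 / 16
  c1 r0c0: 24 / 3 / 24
Under OS (2×2), PE[0][0]:
  c0 r0c0: 16 / 2 / 8
  c1 r0c0: 32 / 2 / 8
Under RS (2×2), PE[0][0]:
  c0 r0c0: 16 / 16 / 8
  c1 r0c0: 14 / 14 / 7

dataflow = RS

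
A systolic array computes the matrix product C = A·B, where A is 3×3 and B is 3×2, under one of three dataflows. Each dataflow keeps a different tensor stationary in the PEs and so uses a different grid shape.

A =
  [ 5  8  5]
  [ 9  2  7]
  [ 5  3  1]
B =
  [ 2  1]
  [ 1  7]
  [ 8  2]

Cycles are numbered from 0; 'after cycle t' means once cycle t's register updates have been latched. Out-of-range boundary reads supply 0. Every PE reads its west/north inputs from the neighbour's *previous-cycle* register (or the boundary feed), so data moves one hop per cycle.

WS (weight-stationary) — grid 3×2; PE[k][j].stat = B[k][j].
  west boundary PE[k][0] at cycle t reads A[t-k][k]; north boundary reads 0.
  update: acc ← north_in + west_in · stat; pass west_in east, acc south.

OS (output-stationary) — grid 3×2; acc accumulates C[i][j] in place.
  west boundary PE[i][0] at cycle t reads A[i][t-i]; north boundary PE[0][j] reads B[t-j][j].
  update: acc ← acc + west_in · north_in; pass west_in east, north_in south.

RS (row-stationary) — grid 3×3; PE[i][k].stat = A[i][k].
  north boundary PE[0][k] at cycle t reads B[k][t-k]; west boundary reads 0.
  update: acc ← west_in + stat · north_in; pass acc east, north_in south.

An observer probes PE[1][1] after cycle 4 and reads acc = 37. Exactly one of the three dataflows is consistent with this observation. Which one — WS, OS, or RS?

dataflow = OS

WS (3×2 grid), PE[1][1]:
  after 0 — PE[1][1] acc=0, pass-E 0, pass-S 0
  after 1 — PE[1][1] acc=0, pass-E 0, pass-S 0
  after 2 — PE[1][1] acc=61, pass-E 8, pass-S 61
  after 3 — PE[1][1] acc=23, pass-E 2, pass-S 23
  after 4 — PE[1][1] acc=26, pass-E 3, pass-S 26
OS (3×2 grid), PE[1][1]:
  after 0 — PE[1][1] acc=0, pass-E 0, pass-S 0
  after 1 — PE[1][1] acc=0, pass-E 0, pass-S 0
  after 2 — PE[1][1] acc=9, pass-E 9, pass-S 1
  after 3 — PE[1][1] acc=23, pass-E 2, pass-S 7
  after 4 — PE[1][1] acc=37, pass-E 7, pass-S 2
RS (3×3 grid), PE[1][1]:
  after 0 — PE[1][1] acc=0, pass-E 0, pass-S 0
  after 1 — PE[1][1] acc=0, pass-E 0, pass-S 0
  after 2 — PE[1][1] acc=20, pass-E 20, pass-S 1
  after 3 — PE[1][1] acc=23, pass-E 23, pass-S 7
  after 4 — PE[1][1] acc=0, pass-E 0, pass-S 0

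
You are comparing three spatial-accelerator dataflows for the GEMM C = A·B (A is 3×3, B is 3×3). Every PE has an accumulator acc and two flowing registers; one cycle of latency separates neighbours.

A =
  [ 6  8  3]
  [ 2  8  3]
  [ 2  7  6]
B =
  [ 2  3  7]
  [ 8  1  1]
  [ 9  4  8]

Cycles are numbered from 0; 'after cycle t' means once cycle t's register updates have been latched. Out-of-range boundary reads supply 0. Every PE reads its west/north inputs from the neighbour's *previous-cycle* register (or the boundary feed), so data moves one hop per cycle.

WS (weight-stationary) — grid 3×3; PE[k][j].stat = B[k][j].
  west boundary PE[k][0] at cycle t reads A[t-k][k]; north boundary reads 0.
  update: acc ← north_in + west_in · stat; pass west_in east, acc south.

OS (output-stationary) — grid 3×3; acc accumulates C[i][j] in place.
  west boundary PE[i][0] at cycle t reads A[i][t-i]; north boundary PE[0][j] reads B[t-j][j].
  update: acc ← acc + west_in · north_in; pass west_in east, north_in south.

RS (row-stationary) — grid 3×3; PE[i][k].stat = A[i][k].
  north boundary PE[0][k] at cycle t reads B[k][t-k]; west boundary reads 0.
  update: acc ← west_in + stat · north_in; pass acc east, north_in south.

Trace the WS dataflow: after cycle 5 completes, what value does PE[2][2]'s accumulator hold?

PE[2][2].acc = 46

Tracing WS — 3×3 array, target PE[2][2]:
  c0 r1c2: 0 / 0 / 0
  c0 r2c1: 0 / 0 / 0
  c0 r2c2: 0 / 0 / 0
  c1 r1c2: 0 / 0 / 0
  c1 r2c1: 0 / 0 / 0
  c1 r2c2: 0 / 0 / 0
  c2 r1c2: 0 / 0 / 0
  c2 r2c1: 0 / 0 / 0
  c2 r2c2: 0 / 0 / 0
  c3 r1c2: 50 / 8 / 50
  c3 r2c1: 38 / 3 / 38
  c3 r2c2: 0 / 0 / 0
  c4 r1c2: 22 / 8 / 22
  c4 r2c1: 26 / 3 / 26
  c4 r2c2: 74 / 3 / 74
  c5 r1c2: 21 / 7 / 21
  c5 r2c1: 37 / 6 / 37
  c5 r2c2: 46 / 3 / 46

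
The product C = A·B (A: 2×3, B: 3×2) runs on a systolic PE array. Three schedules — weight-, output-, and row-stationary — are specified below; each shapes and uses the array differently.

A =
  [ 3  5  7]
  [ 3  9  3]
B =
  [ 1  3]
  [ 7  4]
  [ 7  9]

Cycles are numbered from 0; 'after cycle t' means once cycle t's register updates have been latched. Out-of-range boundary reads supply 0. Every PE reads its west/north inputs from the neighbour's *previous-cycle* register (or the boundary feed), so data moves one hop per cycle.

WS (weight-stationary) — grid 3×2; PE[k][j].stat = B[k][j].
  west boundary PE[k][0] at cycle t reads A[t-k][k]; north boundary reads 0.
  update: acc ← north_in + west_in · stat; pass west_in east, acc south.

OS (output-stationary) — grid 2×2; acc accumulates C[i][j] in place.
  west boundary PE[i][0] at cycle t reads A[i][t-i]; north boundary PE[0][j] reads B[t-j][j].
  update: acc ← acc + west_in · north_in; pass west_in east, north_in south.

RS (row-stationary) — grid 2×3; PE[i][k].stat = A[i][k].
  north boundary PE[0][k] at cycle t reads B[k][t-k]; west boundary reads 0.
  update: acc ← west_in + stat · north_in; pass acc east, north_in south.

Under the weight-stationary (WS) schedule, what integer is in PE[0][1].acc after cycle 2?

WS (3×2). Following PE[0][1] plus its west/north inputs:
  [0] (0,0) acc=3 (h:3 v:3)
  [0] (0,1) acc=0 (h:0 v:0)
  [1] (0,0) acc=3 (h:3 v:3)
  [1] (0,1) acc=9 (h:3 v:9)
  [2] (0,0) acc=0 (h:0 v:0)
  [2] (0,1) acc=9 (h:3 v:9)

PE[0][1].acc = 9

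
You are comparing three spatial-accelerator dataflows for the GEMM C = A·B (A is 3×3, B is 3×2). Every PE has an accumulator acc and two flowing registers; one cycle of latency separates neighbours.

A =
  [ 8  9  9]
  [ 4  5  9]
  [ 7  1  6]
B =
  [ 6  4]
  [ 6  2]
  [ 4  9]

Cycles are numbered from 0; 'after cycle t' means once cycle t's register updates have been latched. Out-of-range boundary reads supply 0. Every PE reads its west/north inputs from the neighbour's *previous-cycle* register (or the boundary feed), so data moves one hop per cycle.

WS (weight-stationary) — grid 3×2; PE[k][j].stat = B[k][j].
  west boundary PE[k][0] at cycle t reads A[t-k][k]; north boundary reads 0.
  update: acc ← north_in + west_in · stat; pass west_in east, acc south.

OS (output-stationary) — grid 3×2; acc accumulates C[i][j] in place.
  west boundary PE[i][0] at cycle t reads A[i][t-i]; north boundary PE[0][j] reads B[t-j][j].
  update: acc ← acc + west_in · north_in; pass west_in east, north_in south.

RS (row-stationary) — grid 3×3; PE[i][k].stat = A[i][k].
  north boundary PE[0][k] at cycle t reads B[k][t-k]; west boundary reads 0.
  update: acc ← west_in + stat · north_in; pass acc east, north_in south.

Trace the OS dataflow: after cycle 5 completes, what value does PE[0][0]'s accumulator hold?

OS (3×2). Following PE[0][0] plus its west/north inputs:
  [0] (0,0) acc=48 (h:8 v:6)
  [1] (0,0) acc=102 (h:9 v:6)
  [2] (0,0) acc=138 (h:9 v:4)
  [3] (0,0) acc=138 (h:0 v:0)
  [4] (0,0) acc=138 (h:0 v:0)
  [5] (0,0) acc=138 (h:0 v:0)

PE[0][0].acc = 138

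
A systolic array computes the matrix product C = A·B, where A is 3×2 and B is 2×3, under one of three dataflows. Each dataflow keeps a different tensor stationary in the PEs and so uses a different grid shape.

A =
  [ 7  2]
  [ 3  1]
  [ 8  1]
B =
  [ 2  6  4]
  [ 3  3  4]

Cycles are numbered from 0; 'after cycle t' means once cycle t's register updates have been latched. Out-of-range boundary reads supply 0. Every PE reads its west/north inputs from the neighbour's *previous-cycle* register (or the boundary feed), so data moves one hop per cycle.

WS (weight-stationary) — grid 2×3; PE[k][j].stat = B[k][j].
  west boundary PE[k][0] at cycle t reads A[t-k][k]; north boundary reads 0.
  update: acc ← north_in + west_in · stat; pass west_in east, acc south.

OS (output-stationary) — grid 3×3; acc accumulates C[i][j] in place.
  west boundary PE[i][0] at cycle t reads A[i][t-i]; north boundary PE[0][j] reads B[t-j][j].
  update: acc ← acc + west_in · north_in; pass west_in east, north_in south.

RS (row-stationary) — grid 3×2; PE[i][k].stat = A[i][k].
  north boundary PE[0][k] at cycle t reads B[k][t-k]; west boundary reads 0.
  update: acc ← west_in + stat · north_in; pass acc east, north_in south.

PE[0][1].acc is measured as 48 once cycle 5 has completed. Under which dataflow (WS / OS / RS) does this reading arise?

dataflow = OS

Under WS (2×3), PE[0][1]:
  after 0 — PE[0][1] acc=0, pass-E 0, pass-S 0
  after 1 — PE[0][1] acc=42, pass-E 7, pass-S 42
  after 2 — PE[0][1] acc=18, pass-E 3, pass-S 18
  after 3 — PE[0][1] acc=48, pass-E 8, pass-S 48
  after 4 — PE[0][1] acc=0, pass-E 0, pass-S 0
  after 5 — PE[0][1] acc=0, pass-E 0, pass-S 0
Under OS (3×3), PE[0][1]:
  after 0 — PE[0][1] acc=0, pass-E 0, pass-S 0
  after 1 — PE[0][1] acc=42, pass-E 7, pass-S 6
  after 2 — PE[0][1] acc=48, pass-E 2, pass-S 3
  after 3 — PE[0][1] acc=48, pass-E 0, pass-S 0
  after 4 — PE[0][1] acc=48, pass-E 0, pass-S 0
  after 5 — PE[0][1] acc=48, pass-E 0, pass-S 0
Under RS (3×2), PE[0][1]:
  after 0 — PE[0][1] acc=0, pass-E 0, pass-S 0
  after 1 — PE[0][1] acc=20, pass-E 20, pass-S 3
  after 2 — PE[0][1] acc=48, pass-E 48, pass-S 3
  after 3 — PE[0][1] acc=36, pass-E 36, pass-S 4
  after 4 — PE[0][1] acc=0, pass-E 0, pass-S 0
  after 5 — PE[0][1] acc=0, pass-E 0, pass-S 0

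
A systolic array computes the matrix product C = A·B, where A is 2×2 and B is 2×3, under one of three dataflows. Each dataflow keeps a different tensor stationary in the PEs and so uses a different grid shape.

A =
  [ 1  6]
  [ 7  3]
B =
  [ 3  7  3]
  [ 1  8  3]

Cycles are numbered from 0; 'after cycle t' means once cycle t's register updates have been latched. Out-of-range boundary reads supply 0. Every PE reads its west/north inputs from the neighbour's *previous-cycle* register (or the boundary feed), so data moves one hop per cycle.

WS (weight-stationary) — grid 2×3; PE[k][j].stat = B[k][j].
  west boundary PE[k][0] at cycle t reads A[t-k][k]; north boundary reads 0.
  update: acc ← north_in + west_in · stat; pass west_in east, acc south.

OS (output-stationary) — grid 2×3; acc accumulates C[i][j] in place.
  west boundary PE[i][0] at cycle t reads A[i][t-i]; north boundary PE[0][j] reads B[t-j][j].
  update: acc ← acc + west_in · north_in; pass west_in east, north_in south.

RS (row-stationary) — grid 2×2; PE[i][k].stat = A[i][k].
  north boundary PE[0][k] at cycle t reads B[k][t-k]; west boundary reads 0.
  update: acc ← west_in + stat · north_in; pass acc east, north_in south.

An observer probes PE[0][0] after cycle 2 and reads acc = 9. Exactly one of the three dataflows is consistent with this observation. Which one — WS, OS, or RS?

Under WS (2×3), PE[0][0]:
  @0  [0,0]  acc 3  |  →1  ↓3
  @1  [0,0]  acc 21  |  →7  ↓21
  @2  [0,0]  acc 0  |  →0  ↓0
Under OS (2×3), PE[0][0]:
  @0  [0,0]  acc 3  |  →1  ↓3
  @1  [0,0]  acc 9  |  →6  ↓1
  @2  [0,0]  acc 9  |  →0  ↓0
Under RS (2×2), PE[0][0]:
  @0  [0,0]  acc 3  |  →3  ↓3
  @1  [0,0]  acc 7  |  →7  ↓7
  @2  [0,0]  acc 3  |  →3  ↓3

dataflow = OS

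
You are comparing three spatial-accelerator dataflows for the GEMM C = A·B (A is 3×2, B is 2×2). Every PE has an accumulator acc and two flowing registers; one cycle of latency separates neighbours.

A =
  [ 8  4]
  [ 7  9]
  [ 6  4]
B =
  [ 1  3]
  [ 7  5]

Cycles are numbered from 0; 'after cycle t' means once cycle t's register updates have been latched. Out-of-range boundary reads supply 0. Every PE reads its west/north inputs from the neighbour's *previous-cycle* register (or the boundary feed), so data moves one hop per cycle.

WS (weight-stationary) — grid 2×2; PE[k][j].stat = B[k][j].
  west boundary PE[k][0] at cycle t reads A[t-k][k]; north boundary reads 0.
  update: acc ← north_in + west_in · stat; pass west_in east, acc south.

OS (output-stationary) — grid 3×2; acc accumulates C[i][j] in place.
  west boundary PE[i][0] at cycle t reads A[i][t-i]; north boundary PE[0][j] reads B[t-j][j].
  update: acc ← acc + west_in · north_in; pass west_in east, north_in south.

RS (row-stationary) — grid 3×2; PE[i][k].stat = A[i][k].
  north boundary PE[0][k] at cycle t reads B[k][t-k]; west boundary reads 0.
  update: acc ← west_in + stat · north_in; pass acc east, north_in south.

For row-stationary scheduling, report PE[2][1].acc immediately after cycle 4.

PE[2][1].acc = 38

Tracing RS — 3×2 array, target PE[2][1]:
  step 0 · PE1,1: acc=0; fwd→0 fwd↓0
  step 0 · PE2,0: acc=0; fwd→0 fwd↓0
  step 0 · PE2,1: acc=0; fwd→0 fwd↓0
  step 1 · PE1,1: acc=0; fwd→0 fwd↓0
  step 1 · PE2,0: acc=0; fwd→0 fwd↓0
  step 1 · PE2,1: acc=0; fwd→0 fwd↓0
  step 2 · PE1,1: acc=70; fwd→70 fwd↓7
  step 2 · PE2,0: acc=6; fwd→6 fwd↓1
  step 2 · PE2,1: acc=0; fwd→0 fwd↓0
  step 3 · PE1,1: acc=66; fwd→66 fwd↓5
  step 3 · PE2,0: acc=18; fwd→18 fwd↓3
  step 3 · PE2,1: acc=34; fwd→34 fwd↓7
  step 4 · PE1,1: acc=0; fwd→0 fwd↓0
  step 4 · PE2,0: acc=0; fwd→0 fwd↓0
  step 4 · PE2,1: acc=38; fwd→38 fwd↓5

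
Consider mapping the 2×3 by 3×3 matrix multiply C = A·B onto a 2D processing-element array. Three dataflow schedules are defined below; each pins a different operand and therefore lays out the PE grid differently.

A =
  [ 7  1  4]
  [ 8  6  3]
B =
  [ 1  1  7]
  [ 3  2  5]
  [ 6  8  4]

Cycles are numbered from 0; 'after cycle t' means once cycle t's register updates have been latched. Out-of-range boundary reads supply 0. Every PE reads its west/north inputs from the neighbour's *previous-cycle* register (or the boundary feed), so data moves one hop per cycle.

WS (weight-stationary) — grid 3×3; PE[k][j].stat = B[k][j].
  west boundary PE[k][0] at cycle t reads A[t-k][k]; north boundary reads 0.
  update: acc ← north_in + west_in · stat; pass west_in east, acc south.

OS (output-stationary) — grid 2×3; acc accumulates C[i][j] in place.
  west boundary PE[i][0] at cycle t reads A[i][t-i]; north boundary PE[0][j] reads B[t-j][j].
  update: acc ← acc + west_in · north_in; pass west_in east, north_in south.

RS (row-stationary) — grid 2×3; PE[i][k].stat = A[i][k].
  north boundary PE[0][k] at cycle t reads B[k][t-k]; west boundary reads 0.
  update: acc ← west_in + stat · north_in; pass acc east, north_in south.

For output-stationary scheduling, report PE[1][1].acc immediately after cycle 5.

Tracing OS — 2×3 array, target PE[1][1]:
  @0  [0,1]  acc 0  |  →0  ↓0
  @0  [1,0]  acc 0  |  →0  ↓0
  @0  [1,1]  acc 0  |  →0  ↓0
  @1  [0,1]  acc 7  |  →7  ↓1
  @1  [1,0]  acc 8  |  →8  ↓1
  @1  [1,1]  acc 0  |  →0  ↓0
  @2  [0,1]  acc 9  |  →1  ↓2
  @2  [1,0]  acc 26  |  →6  ↓3
  @2  [1,1]  acc 8  |  →8  ↓1
  @3  [0,1]  acc 41  |  →4  ↓8
  @3  [1,0]  acc 44  |  →3  ↓6
  @3  [1,1]  acc 20  |  →6  ↓2
  @4  [0,1]  acc 41  |  →0  ↓0
  @4  [1,0]  acc 44  |  →0  ↓0
  @4  [1,1]  acc 44  |  →3  ↓8
  @5  [0,1]  acc 41  |  →0  ↓0
  @5  [1,0]  acc 44  |  →0  ↓0
  @5  [1,1]  acc 44  |  →0  ↓0

PE[1][1].acc = 44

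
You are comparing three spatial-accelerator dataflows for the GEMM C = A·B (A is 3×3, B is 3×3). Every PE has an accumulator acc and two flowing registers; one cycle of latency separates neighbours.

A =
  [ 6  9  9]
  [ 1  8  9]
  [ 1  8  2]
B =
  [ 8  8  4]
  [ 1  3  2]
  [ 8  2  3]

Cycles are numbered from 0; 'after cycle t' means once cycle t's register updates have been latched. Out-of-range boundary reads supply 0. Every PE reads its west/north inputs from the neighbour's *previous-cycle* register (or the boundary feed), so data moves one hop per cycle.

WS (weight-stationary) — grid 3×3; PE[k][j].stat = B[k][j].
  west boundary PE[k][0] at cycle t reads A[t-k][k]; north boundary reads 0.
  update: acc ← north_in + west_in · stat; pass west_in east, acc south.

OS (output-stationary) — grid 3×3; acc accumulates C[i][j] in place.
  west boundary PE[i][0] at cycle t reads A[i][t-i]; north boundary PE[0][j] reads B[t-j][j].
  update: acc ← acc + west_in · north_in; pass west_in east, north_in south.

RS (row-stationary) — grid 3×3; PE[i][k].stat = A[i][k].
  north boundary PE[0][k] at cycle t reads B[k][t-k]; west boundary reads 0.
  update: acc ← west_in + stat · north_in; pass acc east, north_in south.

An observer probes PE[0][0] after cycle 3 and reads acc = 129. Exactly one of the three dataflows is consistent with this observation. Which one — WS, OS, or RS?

Under WS (3×3), PE[0][0]:
  @0  [0,0]  acc 48  |  →6  ↓48
  @1  [0,0]  acc 8  |  →1  ↓8
  @2  [0,0]  acc 8  |  →1  ↓8
  @3  [0,0]  acc 0  |  →0  ↓0
Under OS (3×3), PE[0][0]:
  @0  [0,0]  acc 48  |  →6  ↓8
  @1  [0,0]  acc 57  |  →9  ↓1
  @2  [0,0]  acc 129  |  →9  ↓8
  @3  [0,0]  acc 129  |  →0  ↓0
Under RS (3×3), PE[0][0]:
  @0  [0,0]  acc 48  |  →48  ↓8
  @1  [0,0]  acc 48  |  →48  ↓8
  @2  [0,0]  acc 24  |  →24  ↓4
  @3  [0,0]  acc 0  |  →0  ↓0

dataflow = OS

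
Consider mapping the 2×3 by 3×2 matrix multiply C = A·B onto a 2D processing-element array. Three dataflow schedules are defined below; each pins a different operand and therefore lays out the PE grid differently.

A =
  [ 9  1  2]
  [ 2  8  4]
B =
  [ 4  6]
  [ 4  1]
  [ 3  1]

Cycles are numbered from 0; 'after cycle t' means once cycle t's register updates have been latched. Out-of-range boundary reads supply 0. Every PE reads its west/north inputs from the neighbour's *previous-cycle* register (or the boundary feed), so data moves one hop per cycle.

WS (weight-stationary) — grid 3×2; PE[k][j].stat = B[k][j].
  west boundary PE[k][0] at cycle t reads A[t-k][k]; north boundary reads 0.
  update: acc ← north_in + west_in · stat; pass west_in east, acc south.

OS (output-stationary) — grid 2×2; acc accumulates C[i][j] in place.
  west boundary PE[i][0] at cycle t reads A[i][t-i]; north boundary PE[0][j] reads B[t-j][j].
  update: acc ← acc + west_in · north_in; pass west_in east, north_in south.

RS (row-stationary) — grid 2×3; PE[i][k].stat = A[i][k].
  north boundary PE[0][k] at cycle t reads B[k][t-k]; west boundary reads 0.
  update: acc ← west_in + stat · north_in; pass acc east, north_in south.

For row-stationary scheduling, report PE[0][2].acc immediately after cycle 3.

PE[0][2].acc = 57

Tracing RS — 2×3 array, target PE[0][2]:
  [0] (0,1) acc=0 (h:0 v:0)
  [0] (0,2) acc=0 (h:0 v:0)
  [1] (0,1) acc=40 (h:40 v:4)
  [1] (0,2) acc=0 (h:0 v:0)
  [2] (0,1) acc=55 (h:55 v:1)
  [2] (0,2) acc=46 (h:46 v:3)
  [3] (0,1) acc=0 (h:0 v:0)
  [3] (0,2) acc=57 (h:57 v:1)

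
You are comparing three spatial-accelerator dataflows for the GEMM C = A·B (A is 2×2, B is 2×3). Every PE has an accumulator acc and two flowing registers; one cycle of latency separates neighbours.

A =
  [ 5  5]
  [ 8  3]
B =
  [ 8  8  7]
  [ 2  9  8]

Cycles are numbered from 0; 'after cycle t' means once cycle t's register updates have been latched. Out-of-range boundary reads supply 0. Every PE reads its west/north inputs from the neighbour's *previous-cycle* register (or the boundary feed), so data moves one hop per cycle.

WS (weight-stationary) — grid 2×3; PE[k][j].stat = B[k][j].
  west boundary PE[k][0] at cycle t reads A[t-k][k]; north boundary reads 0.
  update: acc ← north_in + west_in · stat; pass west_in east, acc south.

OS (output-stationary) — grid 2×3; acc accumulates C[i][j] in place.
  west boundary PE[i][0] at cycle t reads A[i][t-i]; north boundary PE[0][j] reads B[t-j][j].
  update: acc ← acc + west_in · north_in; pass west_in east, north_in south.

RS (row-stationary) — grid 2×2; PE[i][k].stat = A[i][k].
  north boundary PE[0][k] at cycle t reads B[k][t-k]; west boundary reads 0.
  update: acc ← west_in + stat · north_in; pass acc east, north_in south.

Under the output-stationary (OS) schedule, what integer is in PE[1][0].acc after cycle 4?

PE[1][0].acc = 70

OS (2×3). Following PE[1][0] plus its west/north inputs:
  0: (0,0).acc=40  regs=<5,8>
  0: (1,0).acc=0  regs=<0,0>
  1: (0,0).acc=50  regs=<5,2>
  1: (1,0).acc=64  regs=<8,8>
  2: (0,0).acc=50  regs=<0,0>
  2: (1,0).acc=70  regs=<3,2>
  3: (0,0).acc=50  regs=<0,0>
  3: (1,0).acc=70  regs=<0,0>
  4: (0,0).acc=50  regs=<0,0>
  4: (1,0).acc=70  regs=<0,0>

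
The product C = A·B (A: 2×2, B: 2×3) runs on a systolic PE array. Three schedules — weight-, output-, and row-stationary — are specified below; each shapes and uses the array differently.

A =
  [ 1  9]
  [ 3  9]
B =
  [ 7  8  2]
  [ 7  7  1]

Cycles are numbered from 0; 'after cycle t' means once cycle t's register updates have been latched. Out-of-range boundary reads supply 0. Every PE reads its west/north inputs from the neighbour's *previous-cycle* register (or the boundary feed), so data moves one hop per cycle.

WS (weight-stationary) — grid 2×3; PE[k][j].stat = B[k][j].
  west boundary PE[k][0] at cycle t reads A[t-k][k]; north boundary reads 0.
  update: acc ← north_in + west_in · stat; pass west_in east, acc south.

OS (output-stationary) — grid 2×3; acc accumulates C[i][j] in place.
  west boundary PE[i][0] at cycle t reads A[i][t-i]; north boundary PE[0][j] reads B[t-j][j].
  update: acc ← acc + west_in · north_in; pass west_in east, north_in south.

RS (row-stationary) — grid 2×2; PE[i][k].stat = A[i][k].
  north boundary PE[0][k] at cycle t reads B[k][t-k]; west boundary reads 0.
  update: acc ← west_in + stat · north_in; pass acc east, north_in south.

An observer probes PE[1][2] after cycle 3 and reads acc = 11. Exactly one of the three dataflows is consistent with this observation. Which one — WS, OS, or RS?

dataflow = WS

Under WS (2×3), PE[1][2]:
  0: (1,2).acc=0  regs=<0,0>
  1: (1,2).acc=0  regs=<0,0>
  2: (1,2).acc=0  regs=<0,0>
  3: (1,2).acc=11  regs=<9,11>
Under OS (2×3), PE[1][2]:
  0: (1,2).acc=0  regs=<0,0>
  1: (1,2).acc=0  regs=<0,0>
  2: (1,2).acc=0  regs=<0,0>
  3: (1,2).acc=6  regs=<3,2>
— RS: 2×2 array has no PE[1][2].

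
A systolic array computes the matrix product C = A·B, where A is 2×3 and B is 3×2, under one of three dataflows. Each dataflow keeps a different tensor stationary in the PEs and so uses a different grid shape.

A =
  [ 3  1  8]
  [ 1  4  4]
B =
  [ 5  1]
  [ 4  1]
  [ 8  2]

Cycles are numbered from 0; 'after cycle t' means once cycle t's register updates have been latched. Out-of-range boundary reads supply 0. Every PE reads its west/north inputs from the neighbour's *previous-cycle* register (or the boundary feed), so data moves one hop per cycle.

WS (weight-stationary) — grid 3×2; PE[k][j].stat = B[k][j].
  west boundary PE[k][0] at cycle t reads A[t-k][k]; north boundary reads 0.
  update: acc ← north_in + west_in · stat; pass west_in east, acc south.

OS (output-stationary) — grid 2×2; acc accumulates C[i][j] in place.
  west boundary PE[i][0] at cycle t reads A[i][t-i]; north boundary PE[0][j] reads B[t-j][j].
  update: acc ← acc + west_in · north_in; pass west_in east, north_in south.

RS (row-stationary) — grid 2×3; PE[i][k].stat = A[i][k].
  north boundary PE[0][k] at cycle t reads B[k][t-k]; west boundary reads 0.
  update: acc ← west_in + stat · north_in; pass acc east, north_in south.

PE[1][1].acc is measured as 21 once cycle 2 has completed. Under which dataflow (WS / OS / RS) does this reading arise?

dataflow = RS

WS [3×2] PE[1][1] across cycles:
  t=0 PE[1][1]: acc=0 h=0 v=0
  t=1 PE[1][1]: acc=0 h=0 v=0
  t=2 PE[1][1]: acc=4 h=1 v=4
OS [2×2] PE[1][1] across cycles:
  t=0 PE[1][1]: acc=0 h=0 v=0
  t=1 PE[1][1]: acc=0 h=0 v=0
  t=2 PE[1][1]: acc=1 h=1 v=1
RS [2×3] PE[1][1] across cycles:
  t=0 PE[1][1]: acc=0 h=0 v=0
  t=1 PE[1][1]: acc=0 h=0 v=0
  t=2 PE[1][1]: acc=21 h=21 v=4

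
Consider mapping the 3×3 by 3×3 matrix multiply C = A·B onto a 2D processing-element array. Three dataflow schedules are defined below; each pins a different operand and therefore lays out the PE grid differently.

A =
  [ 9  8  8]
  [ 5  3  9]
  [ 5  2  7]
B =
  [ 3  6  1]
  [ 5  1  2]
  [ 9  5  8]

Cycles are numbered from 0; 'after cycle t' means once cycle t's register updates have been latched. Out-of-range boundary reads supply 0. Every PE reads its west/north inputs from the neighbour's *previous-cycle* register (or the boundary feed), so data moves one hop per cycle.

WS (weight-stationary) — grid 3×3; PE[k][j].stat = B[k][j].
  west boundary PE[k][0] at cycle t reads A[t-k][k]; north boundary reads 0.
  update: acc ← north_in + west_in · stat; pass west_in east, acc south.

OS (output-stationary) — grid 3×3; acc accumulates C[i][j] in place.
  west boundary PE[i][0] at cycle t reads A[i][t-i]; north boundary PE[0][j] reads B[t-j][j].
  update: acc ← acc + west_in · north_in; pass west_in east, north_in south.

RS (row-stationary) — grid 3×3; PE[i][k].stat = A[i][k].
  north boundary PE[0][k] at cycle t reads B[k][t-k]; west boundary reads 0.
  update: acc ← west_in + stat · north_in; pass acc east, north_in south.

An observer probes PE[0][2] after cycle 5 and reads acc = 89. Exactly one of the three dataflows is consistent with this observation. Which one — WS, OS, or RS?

— WS: 3×3; PE[0][2] trace:
  step 0 · PE0,2: acc=0; fwd→0 fwd↓0
  step 1 · PE0,2: acc=0; fwd→0 fwd↓0
  step 2 · PE0,2: acc=9; fwd→9 fwd↓9
  step 3 · PE0,2: acc=5; fwd→5 fwd↓5
  step 4 · PE0,2: acc=5; fwd→5 fwd↓5
  step 5 · PE0,2: acc=0; fwd→0 fwd↓0
— OS: 3×3; PE[0][2] trace:
  step 0 · PE0,2: acc=0; fwd→0 fwd↓0
  step 1 · PE0,2: acc=0; fwd→0 fwd↓0
  step 2 · PE0,2: acc=9; fwd→9 fwd↓1
  step 3 · PE0,2: acc=25; fwd→8 fwd↓2
  step 4 · PE0,2: acc=89; fwd→8 fwd↓8
  step 5 · PE0,2: acc=89; fwd→0 fwd↓0
— RS: 3×3; PE[0][2] trace:
  step 0 · PE0,2: acc=0; fwd→0 fwd↓0
  step 1 · PE0,2: acc=0; fwd→0 fwd↓0
  step 2 · PE0,2: acc=139; fwd→139 fwd↓9
  step 3 · PE0,2: acc=102; fwd→102 fwd↓5
  step 4 · PE0,2: acc=89; fwd→89 fwd↓8
  step 5 · PE0,2: acc=0; fwd→0 fwd↓0

dataflow = OS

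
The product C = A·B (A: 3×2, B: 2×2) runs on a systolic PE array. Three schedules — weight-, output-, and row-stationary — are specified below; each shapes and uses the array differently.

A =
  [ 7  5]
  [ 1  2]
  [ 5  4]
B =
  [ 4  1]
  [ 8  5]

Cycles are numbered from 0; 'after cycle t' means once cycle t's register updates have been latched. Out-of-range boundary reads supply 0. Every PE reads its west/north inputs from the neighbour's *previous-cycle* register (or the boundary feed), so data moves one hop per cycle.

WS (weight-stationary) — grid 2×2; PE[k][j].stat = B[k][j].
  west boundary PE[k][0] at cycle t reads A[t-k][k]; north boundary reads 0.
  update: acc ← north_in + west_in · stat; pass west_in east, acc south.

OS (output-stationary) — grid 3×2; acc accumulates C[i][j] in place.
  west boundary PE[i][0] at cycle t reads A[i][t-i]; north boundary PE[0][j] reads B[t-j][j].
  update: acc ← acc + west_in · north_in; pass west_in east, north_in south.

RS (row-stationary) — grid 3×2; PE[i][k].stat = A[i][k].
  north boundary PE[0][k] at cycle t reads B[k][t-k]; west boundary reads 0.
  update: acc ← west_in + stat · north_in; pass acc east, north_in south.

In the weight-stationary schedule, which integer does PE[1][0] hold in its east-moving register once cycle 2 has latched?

register = 2

Tracing WS — 2×2 array, target PE[1][0]:
  @0  [0,0]  acc 28  |  →7  ↓28
  @0  [1,0]  acc 0  |  →0  ↓0
  @1  [0,0]  acc 4  |  →1  ↓4
  @1  [1,0]  acc 68  |  →5  ↓68
  @2  [0,0]  acc 20  |  →5  ↓20
  @2  [1,0]  acc 20  |  →2  ↓20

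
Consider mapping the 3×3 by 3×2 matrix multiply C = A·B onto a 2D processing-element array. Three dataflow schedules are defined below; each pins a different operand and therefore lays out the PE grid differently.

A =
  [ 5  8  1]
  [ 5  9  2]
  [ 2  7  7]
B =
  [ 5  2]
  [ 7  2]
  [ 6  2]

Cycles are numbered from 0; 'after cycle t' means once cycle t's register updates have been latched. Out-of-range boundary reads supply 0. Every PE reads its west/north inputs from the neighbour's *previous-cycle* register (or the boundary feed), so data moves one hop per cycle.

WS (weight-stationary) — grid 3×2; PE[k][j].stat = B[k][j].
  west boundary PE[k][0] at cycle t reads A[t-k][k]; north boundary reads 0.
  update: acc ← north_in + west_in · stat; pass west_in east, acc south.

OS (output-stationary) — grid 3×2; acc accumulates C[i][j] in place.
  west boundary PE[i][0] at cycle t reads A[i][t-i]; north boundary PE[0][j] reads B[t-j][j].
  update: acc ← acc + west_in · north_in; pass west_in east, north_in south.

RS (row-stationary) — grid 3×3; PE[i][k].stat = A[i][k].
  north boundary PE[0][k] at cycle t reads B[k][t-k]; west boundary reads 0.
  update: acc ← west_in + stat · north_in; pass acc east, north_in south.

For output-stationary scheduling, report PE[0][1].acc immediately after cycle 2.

PE[0][1].acc = 26

OS on a 3×2 grid — tracing PE[0][1] and its feeders:
  c0 r0c0: 25 / 5 / 5
  c0 r0c1: 0 / 0 / 0
  c1 r0c0: 81 / 8 / 7
  c1 r0c1: 10 / 5 / 2
  c2 r0c0: 87 / 1 / 6
  c2 r0c1: 26 / 8 / 2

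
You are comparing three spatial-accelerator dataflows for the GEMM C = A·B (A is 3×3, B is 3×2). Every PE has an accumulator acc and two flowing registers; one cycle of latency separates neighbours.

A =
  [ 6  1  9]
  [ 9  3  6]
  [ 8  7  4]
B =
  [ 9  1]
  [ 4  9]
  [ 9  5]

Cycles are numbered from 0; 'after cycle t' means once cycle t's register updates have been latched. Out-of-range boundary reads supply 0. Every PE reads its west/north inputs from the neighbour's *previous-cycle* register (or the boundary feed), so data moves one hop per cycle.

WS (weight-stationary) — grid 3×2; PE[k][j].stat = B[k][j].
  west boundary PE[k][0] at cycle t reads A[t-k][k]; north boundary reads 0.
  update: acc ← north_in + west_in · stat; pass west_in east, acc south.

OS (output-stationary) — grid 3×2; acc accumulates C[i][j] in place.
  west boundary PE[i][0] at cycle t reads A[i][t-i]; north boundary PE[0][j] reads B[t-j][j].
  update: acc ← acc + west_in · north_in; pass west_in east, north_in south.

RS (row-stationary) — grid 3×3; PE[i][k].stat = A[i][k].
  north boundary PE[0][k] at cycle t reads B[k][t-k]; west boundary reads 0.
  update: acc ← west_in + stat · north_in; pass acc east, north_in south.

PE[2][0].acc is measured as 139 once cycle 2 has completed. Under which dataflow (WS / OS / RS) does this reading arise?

dataflow = WS

Under WS (3×2), PE[2][0]:
  0: (2,0).acc=0  regs=<0,0>
  1: (2,0).acc=0  regs=<0,0>
  2: (2,0).acc=139  regs=<9,139>
Under OS (3×2), PE[2][0]:
  0: (2,0).acc=0  regs=<0,0>
  1: (2,0).acc=0  regs=<0,0>
  2: (2,0).acc=72  regs=<8,9>
Under RS (3×3), PE[2][0]:
  0: (2,0).acc=0  regs=<0,0>
  1: (2,0).acc=0  regs=<0,0>
  2: (2,0).acc=72  regs=<72,9>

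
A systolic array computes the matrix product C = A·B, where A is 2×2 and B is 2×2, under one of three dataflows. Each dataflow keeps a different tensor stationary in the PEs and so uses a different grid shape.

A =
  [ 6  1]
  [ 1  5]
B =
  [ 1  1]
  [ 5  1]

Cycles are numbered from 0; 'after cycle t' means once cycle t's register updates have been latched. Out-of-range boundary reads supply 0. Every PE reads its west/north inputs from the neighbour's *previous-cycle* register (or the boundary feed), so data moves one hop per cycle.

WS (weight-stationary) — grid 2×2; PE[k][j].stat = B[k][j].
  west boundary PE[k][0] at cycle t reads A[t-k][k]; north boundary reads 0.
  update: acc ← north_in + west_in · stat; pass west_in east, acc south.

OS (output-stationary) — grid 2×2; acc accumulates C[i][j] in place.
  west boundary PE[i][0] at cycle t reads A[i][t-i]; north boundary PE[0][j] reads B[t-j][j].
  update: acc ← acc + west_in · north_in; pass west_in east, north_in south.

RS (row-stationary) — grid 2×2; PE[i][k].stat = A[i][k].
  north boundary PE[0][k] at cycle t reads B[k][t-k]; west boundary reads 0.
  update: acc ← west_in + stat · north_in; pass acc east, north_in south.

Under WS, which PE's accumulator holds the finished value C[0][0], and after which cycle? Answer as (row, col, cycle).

(row, col, cycle) = (1, 0, 1)

WS: C[0][0] accumulates in PE[1][0]:
  0: (1,0).acc=0  regs=<0,0>
  1: (1,0).acc=11  regs=<1,11>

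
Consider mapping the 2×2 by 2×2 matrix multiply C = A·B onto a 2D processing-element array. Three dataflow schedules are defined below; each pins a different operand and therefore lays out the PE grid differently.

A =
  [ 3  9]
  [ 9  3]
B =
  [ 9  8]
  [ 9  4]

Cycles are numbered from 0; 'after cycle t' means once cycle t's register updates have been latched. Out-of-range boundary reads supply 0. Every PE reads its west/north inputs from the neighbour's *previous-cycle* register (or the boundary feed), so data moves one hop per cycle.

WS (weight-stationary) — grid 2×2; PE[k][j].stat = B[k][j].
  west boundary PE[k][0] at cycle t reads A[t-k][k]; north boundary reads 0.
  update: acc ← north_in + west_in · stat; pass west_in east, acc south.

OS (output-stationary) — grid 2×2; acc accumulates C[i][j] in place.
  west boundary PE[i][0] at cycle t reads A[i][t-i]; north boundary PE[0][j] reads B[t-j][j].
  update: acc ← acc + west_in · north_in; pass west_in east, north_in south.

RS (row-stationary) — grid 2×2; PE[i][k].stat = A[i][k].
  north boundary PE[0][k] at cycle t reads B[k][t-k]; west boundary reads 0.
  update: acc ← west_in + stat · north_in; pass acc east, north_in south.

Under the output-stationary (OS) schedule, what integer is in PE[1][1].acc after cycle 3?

OS 2×2: PE[1][1] cycle-by-cycle (with neighbour feeds):
  [0] (0,1) acc=0 (h:0 v:0)
  [0] (1,0) acc=0 (h:0 v:0)
  [0] (1,1) acc=0 (h:0 v:0)
  [1] (0,1) acc=24 (h:3 v:8)
  [1] (1,0) acc=81 (h:9 v:9)
  [1] (1,1) acc=0 (h:0 v:0)
  [2] (0,1) acc=60 (h:9 v:4)
  [2] (1,0) acc=108 (h:3 v:9)
  [2] (1,1) acc=72 (h:9 v:8)
  [3] (0,1) acc=60 (h:0 v:0)
  [3] (1,0) acc=108 (h:0 v:0)
  [3] (1,1) acc=84 (h:3 v:4)

PE[1][1].acc = 84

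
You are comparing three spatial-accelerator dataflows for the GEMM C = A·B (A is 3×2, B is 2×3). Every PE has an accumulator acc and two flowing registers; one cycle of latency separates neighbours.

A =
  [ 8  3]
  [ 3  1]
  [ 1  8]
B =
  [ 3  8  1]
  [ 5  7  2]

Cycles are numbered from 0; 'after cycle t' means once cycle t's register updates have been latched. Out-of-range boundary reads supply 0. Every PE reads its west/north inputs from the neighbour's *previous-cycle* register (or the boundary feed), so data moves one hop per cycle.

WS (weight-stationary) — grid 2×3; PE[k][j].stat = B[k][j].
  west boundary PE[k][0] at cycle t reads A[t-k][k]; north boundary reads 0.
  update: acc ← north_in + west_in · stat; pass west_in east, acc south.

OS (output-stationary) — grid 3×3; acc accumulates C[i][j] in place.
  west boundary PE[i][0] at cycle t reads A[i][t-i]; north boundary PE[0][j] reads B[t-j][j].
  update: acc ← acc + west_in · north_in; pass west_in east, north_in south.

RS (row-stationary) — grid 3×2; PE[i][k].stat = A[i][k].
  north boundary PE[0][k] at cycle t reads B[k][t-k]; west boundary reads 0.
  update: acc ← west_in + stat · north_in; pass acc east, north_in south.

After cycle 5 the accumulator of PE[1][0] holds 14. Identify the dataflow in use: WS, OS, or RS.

Under WS (2×3), PE[1][0]:
  c0 r1c0: 0 / 0 / 0
  c1 r1c0: 39 / 3 / 39
  c2 r1c0: 14 / 1 / 14
  c3 r1c0: 43 / 8 / 43
  c4 r1c0: 0 / 0 / 0
  c5 r1c0: 0 / 0 / 0
Under OS (3×3), PE[1][0]:
  c0 r1c0: 0 / 0 / 0
  c1 r1c0: 9 / 3 / 3
  c2 r1c0: 14 / 1 / 5
  c3 r1c0: 14 / 0 / 0
  c4 r1c0: 14 / 0 / 0
  c5 r1c0: 14 / 0 / 0
Under RS (3×2), PE[1][0]:
  c0 r1c0: 0 / 0 / 0
  c1 r1c0: 9 / 9 / 3
  c2 r1c0: 24 / 24 / 8
  c3 r1c0: 3 / 3 / 1
  c4 r1c0: 0 / 0 / 0
  c5 r1c0: 0 / 0 / 0

dataflow = OS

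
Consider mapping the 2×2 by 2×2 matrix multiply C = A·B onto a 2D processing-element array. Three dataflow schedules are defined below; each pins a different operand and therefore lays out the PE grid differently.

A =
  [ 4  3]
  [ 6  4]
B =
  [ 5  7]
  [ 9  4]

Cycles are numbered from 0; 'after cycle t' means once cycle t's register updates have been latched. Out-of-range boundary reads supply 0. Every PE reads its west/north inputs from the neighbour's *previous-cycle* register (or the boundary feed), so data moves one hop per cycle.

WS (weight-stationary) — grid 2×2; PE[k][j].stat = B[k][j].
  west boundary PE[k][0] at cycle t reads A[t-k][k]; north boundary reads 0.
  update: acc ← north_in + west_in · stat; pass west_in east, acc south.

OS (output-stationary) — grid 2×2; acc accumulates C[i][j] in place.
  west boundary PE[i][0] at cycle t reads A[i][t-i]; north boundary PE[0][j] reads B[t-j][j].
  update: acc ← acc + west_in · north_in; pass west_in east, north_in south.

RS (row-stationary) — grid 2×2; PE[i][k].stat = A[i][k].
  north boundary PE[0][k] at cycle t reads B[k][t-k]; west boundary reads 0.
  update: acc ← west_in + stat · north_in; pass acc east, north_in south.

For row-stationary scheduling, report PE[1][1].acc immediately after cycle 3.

RS (2×2). Following PE[1][1] plus its west/north inputs:
  c0 r0c1: 0 / 0 / 0
  c0 r1c0: 0 / 0 / 0
  c0 r1c1: 0 / 0 / 0
  c1 r0c1: 47 / 47 / 9
  c1 r1c0: 30 / 30 / 5
  c1 r1c1: 0 / 0 / 0
  c2 r0c1: 40 / 40 / 4
  c2 r1c0: 42 / 42 / 7
  c2 r1c1: 66 / 66 / 9
  c3 r0c1: 0 / 0 / 0
  c3 r1c0: 0 / 0 / 0
  c3 r1c1: 58 / 58 / 4

PE[1][1].acc = 58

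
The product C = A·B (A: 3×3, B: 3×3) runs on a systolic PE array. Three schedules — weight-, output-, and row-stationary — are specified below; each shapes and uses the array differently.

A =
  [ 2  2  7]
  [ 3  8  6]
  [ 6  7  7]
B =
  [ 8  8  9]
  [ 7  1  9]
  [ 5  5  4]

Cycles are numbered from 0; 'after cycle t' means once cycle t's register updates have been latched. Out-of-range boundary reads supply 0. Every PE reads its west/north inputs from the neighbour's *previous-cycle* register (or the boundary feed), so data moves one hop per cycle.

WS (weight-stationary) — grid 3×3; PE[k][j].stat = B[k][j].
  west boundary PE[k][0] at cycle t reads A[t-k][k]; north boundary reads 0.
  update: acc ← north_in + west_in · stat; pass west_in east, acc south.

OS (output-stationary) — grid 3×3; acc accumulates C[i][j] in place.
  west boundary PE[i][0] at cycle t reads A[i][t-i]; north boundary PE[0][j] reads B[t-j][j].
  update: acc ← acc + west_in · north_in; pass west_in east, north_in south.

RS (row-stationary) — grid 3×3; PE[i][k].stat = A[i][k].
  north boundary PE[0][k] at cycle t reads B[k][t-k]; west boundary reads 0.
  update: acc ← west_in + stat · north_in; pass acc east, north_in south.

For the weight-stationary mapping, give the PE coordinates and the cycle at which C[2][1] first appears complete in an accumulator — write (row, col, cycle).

WS: C[2][1] accumulates in PE[2][1]:
  @0  [2,1]  acc 0  |  →0  ↓0
  @1  [2,1]  acc 0  |  →0  ↓0
  @2  [2,1]  acc 0  |  →0  ↓0
  @3  [2,1]  acc 53  |  →7  ↓53
  @4  [2,1]  acc 62  |  →6  ↓62
  @5  [2,1]  acc 90  |  →7  ↓90

(row, col, cycle) = (2, 1, 5)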